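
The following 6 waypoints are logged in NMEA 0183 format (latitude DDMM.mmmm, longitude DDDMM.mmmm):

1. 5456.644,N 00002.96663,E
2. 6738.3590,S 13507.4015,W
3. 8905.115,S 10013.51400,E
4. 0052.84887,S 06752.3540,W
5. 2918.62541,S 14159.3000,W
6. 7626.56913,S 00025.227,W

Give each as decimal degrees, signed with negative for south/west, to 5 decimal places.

1. 54.94407, 0.04944
2. -67.63932, -135.12336
3. -89.08525, 100.22523
4. -0.88081, -67.87257
5. -29.31042, -141.98833
6. -76.44282, -0.42045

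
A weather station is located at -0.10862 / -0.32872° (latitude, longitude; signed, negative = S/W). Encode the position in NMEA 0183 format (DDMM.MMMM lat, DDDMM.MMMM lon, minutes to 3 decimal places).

0006.517,S / 00019.723,W

Latitude is negative → S; |value| = 0.108620
φ: fractional part 0.108620 → 6.51720 minutes
Longitude is negative → W; |value| = 0.328720
λ: minutes = (0.328720 − 0) × 60 = 19.72320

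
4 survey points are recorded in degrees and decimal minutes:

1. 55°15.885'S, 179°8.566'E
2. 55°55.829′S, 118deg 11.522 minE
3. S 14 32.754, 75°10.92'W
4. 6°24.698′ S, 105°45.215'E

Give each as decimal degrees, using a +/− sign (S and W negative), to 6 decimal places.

1. -55.264750, 179.142767
2. -55.930483, 118.192033
3. -14.545900, -75.182000
4. -6.411633, 105.753583

Point 1:
  φ: 15.885′ = 0.264750°; total 55.2647500
  S → negative
  Lon: 8.566′ = 0.142767°; total 179.1427667
  E → positive
Point 2:
  Lat: 55 + 55.829/60 = 55.9304833
  S → negative
  Longitude: 11.522′ = 0.192033°; total 118.1920333
  E → positive
Point 3:
  Lat: 32.754′ = 0.545900°; total 14.5459000
  S → negative
  λ: 10.92′ = 0.182000°; total 75.1820000
  W → negative
Point 4:
  φ: 24.698′ = 0.411633°; total 6.4116333
  S ⇒ negate
  Longitude: 105 + 45.215/60 = 105.7535833
  E ⇒ keep positive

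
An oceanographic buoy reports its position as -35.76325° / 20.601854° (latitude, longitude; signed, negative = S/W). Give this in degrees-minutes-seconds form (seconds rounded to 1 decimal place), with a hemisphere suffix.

35°45′47.7″ S, 20°36′6.7″ E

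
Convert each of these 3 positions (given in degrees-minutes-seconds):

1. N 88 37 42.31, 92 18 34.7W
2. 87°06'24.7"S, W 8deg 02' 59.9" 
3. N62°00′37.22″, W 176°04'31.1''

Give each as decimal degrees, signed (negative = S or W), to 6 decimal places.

1. 88.628419, -92.309639
2. -87.106861, -8.049972
3. 62.010339, -176.075306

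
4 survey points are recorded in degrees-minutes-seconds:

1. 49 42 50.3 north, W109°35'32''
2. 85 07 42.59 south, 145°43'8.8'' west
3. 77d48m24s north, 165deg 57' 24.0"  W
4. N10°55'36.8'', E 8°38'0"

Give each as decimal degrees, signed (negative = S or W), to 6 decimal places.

Point 1:
  φ: 49 + 42/60 + 50.3/3600 = 49.7139722
  N ⇒ keep positive
  λ: 109° + 35/60 + 32/3600 = 109 + 0.583333 + 0.008889 = 109.5922222
  hemisphere W, so the sign is −
Point 2:
  Latitude: 85 + 7/60 + 42.59/3600 = 85.1284972
  hemisphere S, so the sign is −
  Longitude: 145 + 43/60 + 8.8/3600 = 145.7191111
  W → negative
Point 3:
  Latitude: 48′ + 24″ = 48.40000′; 77 + 48.40000/60 = 77.8066667
  N ⇒ keep positive
  Lon: 57′ + 24″ = 57.40000′; 165 + 57.40000/60 = 165.9566667
  W ⇒ negate
Point 4:
  Latitude: 10 + 55/60 + 36.8/3600 = 10.9268889
  N ⇒ keep positive
  Longitude: 8° + 38/60 + 0/3600 = 8 + 0.633333 + 0.000000 = 8.6333333
  E → positive

1. 49.713972, -109.592222
2. -85.128497, -145.719111
3. 77.806667, -165.956667
4. 10.926889, 8.633333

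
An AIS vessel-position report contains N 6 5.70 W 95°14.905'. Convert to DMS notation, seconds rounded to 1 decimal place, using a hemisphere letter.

6°05′42.0″ N, 95°14′54.3″ W

Latitude: fractional minutes 0.70000 × 60 = 42.000″
λ: fractional minutes 0.90500 × 60 = 54.300″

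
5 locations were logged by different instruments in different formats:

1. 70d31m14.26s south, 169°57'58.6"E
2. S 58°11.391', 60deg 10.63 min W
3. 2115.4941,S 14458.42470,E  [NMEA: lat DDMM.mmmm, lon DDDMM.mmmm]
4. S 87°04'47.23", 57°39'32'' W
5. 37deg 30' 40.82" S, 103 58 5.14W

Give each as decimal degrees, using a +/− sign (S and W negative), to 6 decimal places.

1. -70.520628, 169.966278
2. -58.189850, -60.177167
3. -21.258235, 144.973745
4. -87.079786, -57.658889
5. -37.511339, -103.968094

Point 1:
  Lat: 70° + 31/60 + 14.26/3600 = 70 + 0.516667 + 0.003961 = 70.5206278
  S → negative
  Lon: 169 + 57/60 + 58.6/3600 = 169.9662778
  E ⇒ keep positive
Point 2:
  Lat: 58 + 11.391/60 = 58.1898500
  hemisphere S, so the sign is −
  Lon: 60 + 10.63/60 = 60.1771667
  W ⇒ negate
Point 3:
  φ: degrees = first 2 digits = 21, minutes = 15.4941; 21 + 15.4941/60 = 21.2582350
  S → negative
  Lon: degrees = first 3 digits = 144, minutes = 58.4247; 144 + 58.4247/60 = 144.9737450
  E ⇒ keep positive
Point 4:
  φ: 87° + 4/60 + 47.23/3600 = 87 + 0.066667 + 0.013119 = 87.0797861
  hemisphere S, so the sign is −
  Lon: 39′ + 32″ = 39.53333′; 57 + 39.53333/60 = 57.6588889
  W → negative
Point 5:
  Latitude: 37° + 30/60 + 40.82/3600 = 37 + 0.500000 + 0.011339 = 37.5113389
  hemisphere S, so the sign is −
  λ: 103° + 58/60 + 5.14/3600 = 103 + 0.966667 + 0.001428 = 103.9680944
  hemisphere W, so the sign is −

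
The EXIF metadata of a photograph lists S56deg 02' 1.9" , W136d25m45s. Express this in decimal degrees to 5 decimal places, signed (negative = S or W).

Latitude: 2′ + 1.9″ = 2.03167′; 56 + 2.03167/60 = 56.033861
hemisphere S, so the sign is −
Longitude: 25′ + 45″ = 25.75000′; 136 + 25.75000/60 = 136.429167
W ⇒ negate

-56.03386, -136.42917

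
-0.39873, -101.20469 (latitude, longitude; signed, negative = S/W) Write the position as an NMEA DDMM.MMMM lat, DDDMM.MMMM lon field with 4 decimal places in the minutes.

Latitude is negative → S; |value| = 0.398730
Lat: fractional part 0.398730 → 23.923800 minutes
Longitude is negative → W; |value| = 101.204690
Longitude: minutes = (101.204690 − 101) × 60 = 12.281400

0023.9238,S / 10112.2814,W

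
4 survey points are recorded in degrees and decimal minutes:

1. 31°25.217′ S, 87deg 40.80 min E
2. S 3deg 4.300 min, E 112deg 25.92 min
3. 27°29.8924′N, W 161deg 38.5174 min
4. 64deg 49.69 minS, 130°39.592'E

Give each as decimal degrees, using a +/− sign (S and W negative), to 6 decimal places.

1. -31.420283, 87.680000
2. -3.071667, 112.432000
3. 27.498207, -161.641957
4. -64.828167, 130.659867

Point 1:
  Lat: 31 + 25.217/60 = 31.4202833
  S ⇒ negate
  Longitude: 40.8′ = 0.680000°; total 87.6800000
  E ⇒ keep positive
Point 2:
  φ: 3 + 4.3/60 = 3.0716667
  hemisphere S, so the sign is −
  Lon: 25.92′ = 0.432000°; total 112.4320000
  E → positive
Point 3:
  Latitude: 27 + 29.8924/60 = 27.4982067
  N ⇒ keep positive
  Longitude: 38.5174′ = 0.641957°; total 161.6419567
  W ⇒ negate
Point 4:
  φ: 49.69′ = 0.828167°; total 64.8281667
  S ⇒ negate
  λ: 39.592′ = 0.659867°; total 130.6598667
  E → positive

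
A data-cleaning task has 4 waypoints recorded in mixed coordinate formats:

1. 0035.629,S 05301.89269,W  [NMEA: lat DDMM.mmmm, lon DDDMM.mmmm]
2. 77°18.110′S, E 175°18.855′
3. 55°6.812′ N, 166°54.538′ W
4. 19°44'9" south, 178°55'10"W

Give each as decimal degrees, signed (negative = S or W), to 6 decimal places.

1. -0.593817, -53.031545
2. -77.301833, 175.314250
3. 55.113533, -166.908967
4. -19.735833, -178.919444

Point 1:
  φ: split at 2 digits → 00° and 35.629′; 0 + 35.629/60 = 0.5938167
  S ⇒ negate
  Lon: degrees = first 3 digits = 53, minutes = 1.89269; 53 + 1.89269/60 = 53.0315448
  W → negative
Point 2:
  φ: 77 + 18.11/60 = 77.3018333
  S → negative
  λ: 18.855′ = 0.314250°; total 175.3142500
  E → positive
Point 3:
  φ: 55 + 6.812/60 = 55.1135333
  N ⇒ keep positive
  Longitude: 54.538′ = 0.908967°; total 166.9089667
  W ⇒ negate
Point 4:
  Latitude: 19 + 44/60 + 9/3600 = 19.7358333
  S ⇒ negate
  λ: 55′ + 10″ = 55.16667′; 178 + 55.16667/60 = 178.9194444
  W → negative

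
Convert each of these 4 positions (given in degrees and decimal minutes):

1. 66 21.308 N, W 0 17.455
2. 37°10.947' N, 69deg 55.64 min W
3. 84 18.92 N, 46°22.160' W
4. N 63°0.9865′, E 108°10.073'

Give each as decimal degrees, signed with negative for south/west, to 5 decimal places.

Point 1:
  φ: 66 + 21.308/60 = 66.355133
  N ⇒ keep positive
  Lon: 17.455′ = 0.290917°; total 0.290917
  hemisphere W, so the sign is −
Point 2:
  Lat: 10.947′ = 0.182450°; total 37.182450
  N ⇒ keep positive
  λ: 55.64′ = 0.927333°; total 69.927333
  W → negative
Point 3:
  Lat: 84 + 18.92/60 = 84.315333
  N → positive
  λ: 46 + 22.16/60 = 46.369333
  hemisphere W, so the sign is −
Point 4:
  Latitude: 63 + 0.9865/60 = 63.016442
  N → positive
  Lon: 108 + 10.073/60 = 108.167883
  E ⇒ keep positive

1. 66.35513, -0.29092
2. 37.18245, -69.92733
3. 84.31533, -46.36933
4. 63.01644, 108.16788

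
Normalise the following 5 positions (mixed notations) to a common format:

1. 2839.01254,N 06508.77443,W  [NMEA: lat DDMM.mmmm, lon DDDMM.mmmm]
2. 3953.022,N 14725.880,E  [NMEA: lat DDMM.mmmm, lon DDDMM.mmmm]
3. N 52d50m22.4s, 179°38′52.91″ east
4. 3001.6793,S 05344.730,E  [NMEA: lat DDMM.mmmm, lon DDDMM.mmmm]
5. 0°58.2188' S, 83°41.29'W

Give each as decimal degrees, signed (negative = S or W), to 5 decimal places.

1. 28.65021, -65.14624
2. 39.88370, 147.43133
3. 52.83956, 179.64803
4. -30.02799, 53.74550
5. -0.97031, -83.68817

Point 1:
  φ: degrees = first 2 digits = 28, minutes = 39.01254; 28 + 39.01254/60 = 28.650209
  N → positive
  Lon: degrees = first 3 digits = 65, minutes = 8.77443; 65 + 8.77443/60 = 65.146241
  W ⇒ negate
Point 2:
  Latitude: split at 2 digits → 39° and 53.022′; 39 + 53.022/60 = 39.883700
  N ⇒ keep positive
  Longitude: degrees = first 3 digits = 147, minutes = 25.88; 147 + 25.88/60 = 147.431333
  E → positive
Point 3:
  φ: 52 + 50/60 + 22.4/3600 = 52.839556
  N → positive
  Longitude: 38′ + 52.91″ = 38.88183′; 179 + 38.88183/60 = 179.648031
  E ⇒ keep positive
Point 4:
  Lat: degrees = first 2 digits = 30, minutes = 1.6793; 30 + 1.6793/60 = 30.027988
  S ⇒ negate
  Longitude: degrees = first 3 digits = 53, minutes = 44.73; 53 + 44.73/60 = 53.745500
  E ⇒ keep positive
Point 5:
  φ: 58.2188′ = 0.970313°; total 0.970313
  S → negative
  λ: 83 + 41.29/60 = 83.688167
  W → negative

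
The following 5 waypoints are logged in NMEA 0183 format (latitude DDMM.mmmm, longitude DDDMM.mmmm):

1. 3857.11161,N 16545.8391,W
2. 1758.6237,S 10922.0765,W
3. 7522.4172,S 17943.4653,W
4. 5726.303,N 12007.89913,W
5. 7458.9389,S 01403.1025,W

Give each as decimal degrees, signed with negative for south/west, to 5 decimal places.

1. 38.95186, -165.76399
2. -17.97706, -109.36794
3. -75.37362, -179.72442
4. 57.43838, -120.13165
5. -74.98232, -14.05171

Point 1:
  Latitude: split at 2 digits → 38° and 57.11161′; 38 + 57.11161/60 = 38.951860
  N ⇒ keep positive
  λ: split at 3 digits → 165° and 45.8391′; 165 + 45.8391/60 = 165.763985
  hemisphere W, so the sign is −
Point 2:
  Latitude: degrees = first 2 digits = 17, minutes = 58.6237; 17 + 58.6237/60 = 17.977062
  hemisphere S, so the sign is −
  λ: degrees = first 3 digits = 109, minutes = 22.0765; 109 + 22.0765/60 = 109.367942
  W → negative
Point 3:
  Latitude: split at 2 digits → 75° and 22.4172′; 75 + 22.4172/60 = 75.373620
  S ⇒ negate
  Longitude: split at 3 digits → 179° and 43.4653′; 179 + 43.4653/60 = 179.724422
  W → negative
Point 4:
  Lat: degrees = first 2 digits = 57, minutes = 26.303; 57 + 26.303/60 = 57.438383
  N → positive
  Longitude: split at 3 digits → 120° and 7.89913′; 120 + 7.89913/60 = 120.131652
  hemisphere W, so the sign is −
Point 5:
  Lat: split at 2 digits → 74° and 58.9389′; 74 + 58.9389/60 = 74.982315
  S ⇒ negate
  λ: degrees = first 3 digits = 14, minutes = 3.1025; 14 + 3.1025/60 = 14.051708
  hemisphere W, so the sign is −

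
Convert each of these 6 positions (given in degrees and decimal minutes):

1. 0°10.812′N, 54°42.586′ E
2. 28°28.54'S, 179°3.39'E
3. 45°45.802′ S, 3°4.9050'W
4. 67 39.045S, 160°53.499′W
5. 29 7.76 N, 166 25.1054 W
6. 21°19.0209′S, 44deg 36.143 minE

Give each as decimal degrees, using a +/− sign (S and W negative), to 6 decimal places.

1. 0.180200, 54.709767
2. -28.475667, 179.056500
3. -45.763367, -3.081750
4. -67.650750, -160.891650
5. 29.129333, -166.418423
6. -21.317015, 44.602383

Point 1:
  Lat: 10.812′ = 0.180200°; total 0.1802000
  N → positive
  Longitude: 42.586′ = 0.709767°; total 54.7097667
  E → positive
Point 2:
  Lat: 28.54′ = 0.475667°; total 28.4756667
  S ⇒ negate
  λ: 3.39′ = 0.056500°; total 179.0565000
  E → positive
Point 3:
  φ: 45.802′ = 0.763367°; total 45.7633667
  hemisphere S, so the sign is −
  Longitude: 3 + 4.905/60 = 3.0817500
  W ⇒ negate
Point 4:
  Latitude: 39.045′ = 0.650750°; total 67.6507500
  S → negative
  Lon: 53.499′ = 0.891650°; total 160.8916500
  hemisphere W, so the sign is −
Point 5:
  Lat: 7.76′ = 0.129333°; total 29.1293333
  N → positive
  Longitude: 25.1054′ = 0.418423°; total 166.4184233
  W ⇒ negate
Point 6:
  φ: 21 + 19.0209/60 = 21.3170150
  S ⇒ negate
  Lon: 44 + 36.143/60 = 44.6023833
  E ⇒ keep positive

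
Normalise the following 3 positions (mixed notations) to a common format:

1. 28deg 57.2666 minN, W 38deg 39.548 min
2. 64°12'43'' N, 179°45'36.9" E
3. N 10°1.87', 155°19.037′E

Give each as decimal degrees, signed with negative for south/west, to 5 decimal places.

Point 1:
  Lat: 28 + 57.2666/60 = 28.954443
  N ⇒ keep positive
  λ: 38 + 39.548/60 = 38.659133
  W ⇒ negate
Point 2:
  Latitude: 64 + 12/60 + 43/3600 = 64.211944
  N ⇒ keep positive
  Longitude: 179 + 45/60 + 36.9/3600 = 179.760250
  E → positive
Point 3:
  φ: 1.87′ = 0.031167°; total 10.031167
  N ⇒ keep positive
  Longitude: 155 + 19.037/60 = 155.317283
  E ⇒ keep positive

1. 28.95444, -38.65913
2. 64.21194, 179.76025
3. 10.03117, 155.31728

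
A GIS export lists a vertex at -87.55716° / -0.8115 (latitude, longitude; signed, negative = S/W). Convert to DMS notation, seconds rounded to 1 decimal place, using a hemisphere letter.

Latitude is negative → S; |value| = 87.557160
φ: 0.557160 × 60 = 33.42960′ → 33′, remainder × 60 = 25.776″
Longitude is negative → W; |value| = 0.811500
λ: 0.811500 × 60 = 48.69000′ → 48′, remainder × 60 = 41.400″

87°33′25.8″ S, 0°48′41.4″ W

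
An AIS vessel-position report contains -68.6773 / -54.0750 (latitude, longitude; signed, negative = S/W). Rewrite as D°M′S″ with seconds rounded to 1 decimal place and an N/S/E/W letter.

Latitude is negative → S; |value| = 68.677300
Latitude: whole degrees 68; 40.63800′ → 40′ and 38.280″
Longitude is negative → W; |value| = 54.075000
λ: whole degrees 54; 4.50000′ → 4′ and 30.000″

68°40′38.3″ S, 54°04′30.0″ W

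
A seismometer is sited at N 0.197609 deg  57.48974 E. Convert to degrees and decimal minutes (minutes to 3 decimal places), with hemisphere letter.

0° 11.857′ N, 57° 29.384′ E

φ: minutes = (0.197609 − 0) × 60 = 11.85654
λ: 57° + 0.489740 × 60 = 57° 29.38440′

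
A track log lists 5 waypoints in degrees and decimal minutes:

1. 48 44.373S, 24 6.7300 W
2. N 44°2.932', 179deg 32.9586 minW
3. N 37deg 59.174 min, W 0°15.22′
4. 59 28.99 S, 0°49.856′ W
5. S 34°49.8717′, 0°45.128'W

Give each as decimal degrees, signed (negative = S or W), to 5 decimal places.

1. -48.73955, -24.11217
2. 44.04887, -179.54931
3. 37.98623, -0.25367
4. -59.48317, -0.83093
5. -34.83120, -0.75213

Point 1:
  φ: 48 + 44.373/60 = 48.739550
  S ⇒ negate
  Lon: 6.73′ = 0.112167°; total 24.112167
  hemisphere W, so the sign is −
Point 2:
  Latitude: 2.932′ = 0.048867°; total 44.048867
  N ⇒ keep positive
  λ: 32.9586′ = 0.549310°; total 179.549310
  hemisphere W, so the sign is −
Point 3:
  φ: 59.174′ = 0.986233°; total 37.986233
  N ⇒ keep positive
  Longitude: 0 + 15.22/60 = 0.253667
  W ⇒ negate
Point 4:
  φ: 59 + 28.99/60 = 59.483167
  S → negative
  Longitude: 0 + 49.856/60 = 0.830933
  W ⇒ negate
Point 5:
  φ: 34 + 49.8717/60 = 34.831195
  S ⇒ negate
  Longitude: 45.128′ = 0.752133°; total 0.752133
  W ⇒ negate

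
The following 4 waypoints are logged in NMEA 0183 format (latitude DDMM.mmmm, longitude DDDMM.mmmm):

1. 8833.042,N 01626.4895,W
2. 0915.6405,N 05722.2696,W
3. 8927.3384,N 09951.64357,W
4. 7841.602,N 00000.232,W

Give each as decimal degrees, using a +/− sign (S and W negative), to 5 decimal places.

1. 88.55070, -16.44149
2. 9.26068, -57.37116
3. 89.45564, -99.86073
4. 78.69337, -0.00387

Point 1:
  Lat: degrees = first 2 digits = 88, minutes = 33.042; 88 + 33.042/60 = 88.550700
  N ⇒ keep positive
  λ: split at 3 digits → 016° and 26.4895′; 16 + 26.4895/60 = 16.441492
  hemisphere W, so the sign is −
Point 2:
  φ: split at 2 digits → 09° and 15.6405′; 9 + 15.6405/60 = 9.260675
  N → positive
  Lon: split at 3 digits → 057° and 22.2696′; 57 + 22.2696/60 = 57.371160
  hemisphere W, so the sign is −
Point 3:
  Lat: split at 2 digits → 89° and 27.3384′; 89 + 27.3384/60 = 89.455640
  N ⇒ keep positive
  λ: degrees = first 3 digits = 99, minutes = 51.64357; 99 + 51.64357/60 = 99.860726
  W ⇒ negate
Point 4:
  φ: split at 2 digits → 78° and 41.602′; 78 + 41.602/60 = 78.693367
  N → positive
  Longitude: degrees = first 3 digits = 0, minutes = 0.232; 0 + 0.232/60 = 0.003867
  W ⇒ negate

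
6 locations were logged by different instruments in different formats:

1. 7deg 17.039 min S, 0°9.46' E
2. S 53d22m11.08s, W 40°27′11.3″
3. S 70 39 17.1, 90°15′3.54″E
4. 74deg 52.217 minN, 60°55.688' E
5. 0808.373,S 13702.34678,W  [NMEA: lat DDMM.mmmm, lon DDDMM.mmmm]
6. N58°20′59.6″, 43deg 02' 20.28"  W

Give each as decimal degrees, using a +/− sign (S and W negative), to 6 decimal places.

Point 1:
  Lat: 17.039′ = 0.283983°; total 7.2839833
  hemisphere S, so the sign is −
  λ: 0 + 9.46/60 = 0.1576667
  E ⇒ keep positive
Point 2:
  φ: 22′ + 11.08″ = 22.18467′; 53 + 22.18467/60 = 53.3697444
  S ⇒ negate
  Lon: 27′ + 11.3″ = 27.18833′; 40 + 27.18833/60 = 40.4531389
  W → negative
Point 3:
  φ: 70° + 39/60 + 17.1/3600 = 70 + 0.650000 + 0.004750 = 70.6547500
  S ⇒ negate
  λ: 15′ + 3.54″ = 15.05900′; 90 + 15.05900/60 = 90.2509833
  E → positive
Point 4:
  Latitude: 74 + 52.217/60 = 74.8702833
  N ⇒ keep positive
  Lon: 55.688′ = 0.928133°; total 60.9281333
  E → positive
Point 5:
  Lat: degrees = first 2 digits = 8, minutes = 8.373; 8 + 8.373/60 = 8.1395500
  S → negative
  Longitude: split at 3 digits → 137° and 2.34678′; 137 + 2.34678/60 = 137.0391130
  hemisphere W, so the sign is −
Point 6:
  Lat: 58° + 20/60 + 59.6/3600 = 58 + 0.333333 + 0.016556 = 58.3498889
  N → positive
  λ: 2′ + 20.28″ = 2.33800′; 43 + 2.33800/60 = 43.0389667
  hemisphere W, so the sign is −

1. -7.283983, 0.157667
2. -53.369744, -40.453139
3. -70.654750, 90.250983
4. 74.870283, 60.928133
5. -8.139550, -137.039113
6. 58.349889, -43.038967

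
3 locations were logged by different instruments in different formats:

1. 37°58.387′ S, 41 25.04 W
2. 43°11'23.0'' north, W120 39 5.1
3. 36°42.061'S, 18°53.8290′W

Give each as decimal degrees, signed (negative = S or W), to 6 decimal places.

Point 1:
  φ: 58.387′ = 0.973117°; total 37.9731167
  S ⇒ negate
  λ: 25.04′ = 0.417333°; total 41.4173333
  W ⇒ negate
Point 2:
  φ: 43 + 11/60 + 23/3600 = 43.1897222
  N → positive
  Lon: 120° + 39/60 + 5.1/3600 = 120 + 0.650000 + 0.001417 = 120.6514167
  hemisphere W, so the sign is −
Point 3:
  Lat: 42.061′ = 0.701017°; total 36.7010167
  S ⇒ negate
  Longitude: 18 + 53.829/60 = 18.8971500
  hemisphere W, so the sign is −

1. -37.973117, -41.417333
2. 43.189722, -120.651417
3. -36.701017, -18.897150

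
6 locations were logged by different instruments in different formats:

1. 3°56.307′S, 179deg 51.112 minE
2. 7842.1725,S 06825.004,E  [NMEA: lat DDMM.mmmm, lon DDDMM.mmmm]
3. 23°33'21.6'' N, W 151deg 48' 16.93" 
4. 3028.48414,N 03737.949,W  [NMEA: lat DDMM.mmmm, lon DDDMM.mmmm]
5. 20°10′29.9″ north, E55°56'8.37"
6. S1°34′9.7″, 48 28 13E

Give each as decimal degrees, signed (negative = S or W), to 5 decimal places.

1. -3.93845, 179.85187
2. -78.70288, 68.41673
3. 23.55600, -151.80470
4. 30.47474, -37.63248
5. 20.17497, 55.93566
6. -1.56936, 48.47028

Point 1:
  φ: 56.307′ = 0.938450°; total 3.938450
  S → negative
  λ: 51.112′ = 0.851867°; total 179.851867
  E → positive
Point 2:
  Latitude: degrees = first 2 digits = 78, minutes = 42.1725; 78 + 42.1725/60 = 78.702875
  hemisphere S, so the sign is −
  λ: split at 3 digits → 068° and 25.004′; 68 + 25.004/60 = 68.416733
  E → positive
Point 3:
  Latitude: 23 + 33/60 + 21.6/3600 = 23.556000
  N → positive
  Longitude: 48′ + 16.93″ = 48.28217′; 151 + 48.28217/60 = 151.804703
  W ⇒ negate
Point 4:
  φ: degrees = first 2 digits = 30, minutes = 28.48414; 30 + 28.48414/60 = 30.474736
  N → positive
  Longitude: degrees = first 3 digits = 37, minutes = 37.949; 37 + 37.949/60 = 37.632483
  W ⇒ negate
Point 5:
  φ: 10′ + 29.9″ = 10.49833′; 20 + 10.49833/60 = 20.174972
  N ⇒ keep positive
  Lon: 56′ + 8.37″ = 56.13950′; 55 + 56.13950/60 = 55.935658
  E ⇒ keep positive
Point 6:
  φ: 34′ + 9.7″ = 34.16167′; 1 + 34.16167/60 = 1.569361
  hemisphere S, so the sign is −
  Longitude: 48 + 28/60 + 13/3600 = 48.470278
  E ⇒ keep positive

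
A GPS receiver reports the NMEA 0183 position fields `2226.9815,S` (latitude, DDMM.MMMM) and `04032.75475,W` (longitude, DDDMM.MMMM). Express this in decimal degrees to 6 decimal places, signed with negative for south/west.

-22.449692, -40.545913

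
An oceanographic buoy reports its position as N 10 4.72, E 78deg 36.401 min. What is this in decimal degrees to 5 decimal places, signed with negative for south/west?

10.07867, 78.60668

Latitude: 4.72′ = 0.078667°; total 10.078667
N → positive
Longitude: 36.401′ = 0.606683°; total 78.606683
E ⇒ keep positive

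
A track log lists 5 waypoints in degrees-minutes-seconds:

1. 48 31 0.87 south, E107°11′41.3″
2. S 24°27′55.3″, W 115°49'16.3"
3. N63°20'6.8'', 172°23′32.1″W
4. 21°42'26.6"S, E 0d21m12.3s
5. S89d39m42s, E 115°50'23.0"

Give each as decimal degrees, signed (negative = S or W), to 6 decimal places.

1. -48.516908, 107.194806
2. -24.465361, -115.821194
3. 63.335222, -172.392250
4. -21.707389, 0.353417
5. -89.661667, 115.839722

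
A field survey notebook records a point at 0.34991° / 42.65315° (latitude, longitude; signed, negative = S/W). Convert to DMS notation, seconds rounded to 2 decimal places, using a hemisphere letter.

φ: 0.349910° → 20.99460′; 0.99460 × 60 = 59.6760″
Lon: whole degrees 42; 39.18900′ → 39′ and 11.3400″

0°20′59.68″ N, 42°39′11.34″ E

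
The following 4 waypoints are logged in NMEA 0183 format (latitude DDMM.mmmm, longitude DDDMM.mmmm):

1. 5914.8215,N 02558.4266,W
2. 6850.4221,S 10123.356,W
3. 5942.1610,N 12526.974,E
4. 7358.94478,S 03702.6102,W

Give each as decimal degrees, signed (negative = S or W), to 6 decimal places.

Point 1:
  Lat: degrees = first 2 digits = 59, minutes = 14.8215; 59 + 14.8215/60 = 59.2470250
  N → positive
  Longitude: degrees = first 3 digits = 25, minutes = 58.4266; 25 + 58.4266/60 = 25.9737767
  W ⇒ negate
Point 2:
  φ: degrees = first 2 digits = 68, minutes = 50.4221; 68 + 50.4221/60 = 68.8403683
  S → negative
  Lon: degrees = first 3 digits = 101, minutes = 23.356; 101 + 23.356/60 = 101.3892667
  W → negative
Point 3:
  Lat: degrees = first 2 digits = 59, minutes = 42.161; 59 + 42.161/60 = 59.7026833
  N ⇒ keep positive
  Lon: split at 3 digits → 125° and 26.974′; 125 + 26.974/60 = 125.4495667
  E ⇒ keep positive
Point 4:
  Lat: degrees = first 2 digits = 73, minutes = 58.94478; 73 + 58.94478/60 = 73.9824130
  S ⇒ negate
  Lon: split at 3 digits → 037° and 2.6102′; 37 + 2.6102/60 = 37.0435033
  hemisphere W, so the sign is −

1. 59.247025, -25.973777
2. -68.840368, -101.389267
3. 59.702683, 125.449567
4. -73.982413, -37.043503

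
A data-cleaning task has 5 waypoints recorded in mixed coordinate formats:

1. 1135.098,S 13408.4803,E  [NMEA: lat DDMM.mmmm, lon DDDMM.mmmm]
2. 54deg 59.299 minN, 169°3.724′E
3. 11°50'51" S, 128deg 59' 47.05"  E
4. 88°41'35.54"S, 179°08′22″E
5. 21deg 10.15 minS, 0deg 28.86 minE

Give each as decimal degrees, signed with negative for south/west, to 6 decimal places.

Point 1:
  φ: split at 2 digits → 11° and 35.098′; 11 + 35.098/60 = 11.5849667
  S → negative
  Lon: degrees = first 3 digits = 134, minutes = 8.4803; 134 + 8.4803/60 = 134.1413383
  E → positive
Point 2:
  Latitude: 54 + 59.299/60 = 54.9883167
  N → positive
  Lon: 3.724′ = 0.062067°; total 169.0620667
  E ⇒ keep positive
Point 3:
  Latitude: 11 + 50/60 + 51/3600 = 11.8475000
  hemisphere S, so the sign is −
  Lon: 59′ + 47.05″ = 59.78417′; 128 + 59.78417/60 = 128.9964028
  E ⇒ keep positive
Point 4:
  φ: 88 + 41/60 + 35.54/3600 = 88.6932056
  S ⇒ negate
  Longitude: 179° + 8/60 + 22/3600 = 179 + 0.133333 + 0.006111 = 179.1394444
  E → positive
Point 5:
  Lat: 21 + 10.15/60 = 21.1691667
  S → negative
  Longitude: 0 + 28.86/60 = 0.4810000
  E → positive

1. -11.584967, 134.141338
2. 54.988317, 169.062067
3. -11.847500, 128.996403
4. -88.693206, 179.139444
5. -21.169167, 0.481000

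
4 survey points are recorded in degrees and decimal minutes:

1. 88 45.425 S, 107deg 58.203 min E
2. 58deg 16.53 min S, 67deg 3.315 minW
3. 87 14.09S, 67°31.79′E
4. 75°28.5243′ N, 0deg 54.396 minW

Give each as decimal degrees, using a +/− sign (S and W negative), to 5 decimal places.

Point 1:
  Lat: 45.425′ = 0.757083°; total 88.757083
  S ⇒ negate
  Longitude: 107 + 58.203/60 = 107.970050
  E ⇒ keep positive
Point 2:
  Lat: 58 + 16.53/60 = 58.275500
  hemisphere S, so the sign is −
  Longitude: 3.315′ = 0.055250°; total 67.055250
  hemisphere W, so the sign is −
Point 3:
  Latitude: 87 + 14.09/60 = 87.234833
  S ⇒ negate
  Lon: 31.79′ = 0.529833°; total 67.529833
  E → positive
Point 4:
  Lat: 28.5243′ = 0.475405°; total 75.475405
  N → positive
  Longitude: 0 + 54.396/60 = 0.906600
  hemisphere W, so the sign is −

1. -88.75708, 107.97005
2. -58.27550, -67.05525
3. -87.23483, 67.52983
4. 75.47541, -0.90660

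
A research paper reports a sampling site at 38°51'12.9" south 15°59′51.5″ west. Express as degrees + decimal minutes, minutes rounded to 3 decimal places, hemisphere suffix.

38° 51.215′ S, 15° 59.858′ W

Lat: 51 + 12.9/60 = 51.21500′
λ: 59 + 51.5/60 = 59.85833′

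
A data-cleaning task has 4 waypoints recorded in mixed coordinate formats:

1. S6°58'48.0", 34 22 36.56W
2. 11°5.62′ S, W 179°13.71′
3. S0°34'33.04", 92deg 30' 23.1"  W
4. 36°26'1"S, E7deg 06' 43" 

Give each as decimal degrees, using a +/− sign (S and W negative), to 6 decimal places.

Point 1:
  Lat: 58′ + 48″ = 58.80000′; 6 + 58.80000/60 = 6.9800000
  S ⇒ negate
  Longitude: 22′ + 36.56″ = 22.60933′; 34 + 22.60933/60 = 34.3768222
  hemisphere W, so the sign is −
Point 2:
  Latitude: 5.62′ = 0.093667°; total 11.0936667
  hemisphere S, so the sign is −
  Lon: 13.71′ = 0.228500°; total 179.2285000
  hemisphere W, so the sign is −
Point 3:
  Lat: 0° + 34/60 + 33.04/3600 = 0 + 0.566667 + 0.009178 = 0.5758444
  S ⇒ negate
  Lon: 92° + 30/60 + 23.1/3600 = 92 + 0.500000 + 0.006417 = 92.5064167
  W → negative
Point 4:
  φ: 26′ + 1″ = 26.01667′; 36 + 26.01667/60 = 36.4336111
  S → negative
  Longitude: 6′ + 43″ = 6.71667′; 7 + 6.71667/60 = 7.1119444
  E → positive

1. -6.980000, -34.376822
2. -11.093667, -179.228500
3. -0.575844, -92.506417
4. -36.433611, 7.111944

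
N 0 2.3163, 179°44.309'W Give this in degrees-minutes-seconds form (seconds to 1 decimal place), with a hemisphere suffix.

0°02′19.0″ N, 179°44′18.5″ W

Lat: fractional minutes 0.31630 × 60 = 18.978″
Lon: 44.30900′ → 44′ and 0.30900 × 60 = 18.540″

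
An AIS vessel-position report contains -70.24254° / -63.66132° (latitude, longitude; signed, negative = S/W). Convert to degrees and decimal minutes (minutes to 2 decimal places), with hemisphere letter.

70° 14.55′ S, 63° 39.68′ W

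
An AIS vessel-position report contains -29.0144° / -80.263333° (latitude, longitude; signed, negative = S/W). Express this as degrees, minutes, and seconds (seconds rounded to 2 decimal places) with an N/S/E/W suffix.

Latitude is negative → S; |value| = 29.014400
φ: whole degrees 29; 0.86400′ → 0′ and 51.8400″
Longitude is negative → W; |value| = 80.263333
Longitude: whole degrees 80; 15.79998′ → 15′ and 47.9988″

29°00′51.84″ S, 80°15′48.00″ W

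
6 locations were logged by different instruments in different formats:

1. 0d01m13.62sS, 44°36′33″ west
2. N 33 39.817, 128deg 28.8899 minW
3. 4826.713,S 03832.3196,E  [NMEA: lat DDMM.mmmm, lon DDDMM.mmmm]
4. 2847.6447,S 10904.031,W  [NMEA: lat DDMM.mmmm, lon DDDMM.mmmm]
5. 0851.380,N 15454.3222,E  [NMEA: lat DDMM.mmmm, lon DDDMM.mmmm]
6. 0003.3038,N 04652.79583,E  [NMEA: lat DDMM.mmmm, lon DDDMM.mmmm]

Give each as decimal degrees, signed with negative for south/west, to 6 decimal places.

1. -0.020450, -44.609167
2. 33.663617, -128.481498
3. -48.445217, 38.538660
4. -28.794078, -109.067183
5. 8.856333, 154.905370
6. 0.055063, 46.879931

Point 1:
  Lat: 0 + 1/60 + 13.62/3600 = 0.0204500
  S ⇒ negate
  λ: 44 + 36/60 + 33/3600 = 44.6091667
  W ⇒ negate
Point 2:
  Latitude: 39.817′ = 0.663617°; total 33.6636167
  N ⇒ keep positive
  Longitude: 28.8899′ = 0.481498°; total 128.4814983
  hemisphere W, so the sign is −
Point 3:
  Lat: degrees = first 2 digits = 48, minutes = 26.713; 48 + 26.713/60 = 48.4452167
  hemisphere S, so the sign is −
  Longitude: degrees = first 3 digits = 38, minutes = 32.3196; 38 + 32.3196/60 = 38.5386600
  E → positive
Point 4:
  Lat: split at 2 digits → 28° and 47.6447′; 28 + 47.6447/60 = 28.7940783
  S → negative
  λ: split at 3 digits → 109° and 4.031′; 109 + 4.031/60 = 109.0671833
  hemisphere W, so the sign is −
Point 5:
  Latitude: split at 2 digits → 08° and 51.38′; 8 + 51.38/60 = 8.8563333
  N → positive
  Longitude: degrees = first 3 digits = 154, minutes = 54.3222; 154 + 54.3222/60 = 154.9053700
  E → positive
Point 6:
  φ: degrees = first 2 digits = 0, minutes = 3.3038; 0 + 3.3038/60 = 0.0550633
  N ⇒ keep positive
  Lon: split at 3 digits → 046° and 52.79583′; 46 + 52.79583/60 = 46.8799305
  E → positive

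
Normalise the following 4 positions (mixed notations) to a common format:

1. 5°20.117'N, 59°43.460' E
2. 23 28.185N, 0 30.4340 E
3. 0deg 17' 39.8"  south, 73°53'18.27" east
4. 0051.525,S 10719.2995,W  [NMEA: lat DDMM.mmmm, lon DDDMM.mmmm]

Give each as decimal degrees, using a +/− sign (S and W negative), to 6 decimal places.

1. 5.335283, 59.724333
2. 23.469750, 0.507233
3. -0.294389, 73.888408
4. -0.858750, -107.321658

Point 1:
  Latitude: 20.117′ = 0.335283°; total 5.3352833
  N → positive
  λ: 43.46′ = 0.724333°; total 59.7243333
  E → positive
Point 2:
  φ: 28.185′ = 0.469750°; total 23.4697500
  N ⇒ keep positive
  λ: 0 + 30.434/60 = 0.5072333
  E → positive
Point 3:
  φ: 17′ + 39.8″ = 17.66333′; 0 + 17.66333/60 = 0.2943889
  S ⇒ negate
  Longitude: 73 + 53/60 + 18.27/3600 = 73.8884083
  E → positive
Point 4:
  Lat: degrees = first 2 digits = 0, minutes = 51.525; 0 + 51.525/60 = 0.8587500
  S ⇒ negate
  Longitude: split at 3 digits → 107° and 19.2995′; 107 + 19.2995/60 = 107.3216583
  W ⇒ negate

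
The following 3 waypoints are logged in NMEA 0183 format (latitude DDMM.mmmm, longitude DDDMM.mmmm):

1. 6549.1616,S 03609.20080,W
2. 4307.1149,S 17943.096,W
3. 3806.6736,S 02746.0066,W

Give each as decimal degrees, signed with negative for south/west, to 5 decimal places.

Point 1:
  Latitude: split at 2 digits → 65° and 49.1616′; 65 + 49.1616/60 = 65.819360
  S ⇒ negate
  Lon: degrees = first 3 digits = 36, minutes = 9.2008; 36 + 9.2008/60 = 36.153347
  hemisphere W, so the sign is −
Point 2:
  Latitude: degrees = first 2 digits = 43, minutes = 7.1149; 43 + 7.1149/60 = 43.118582
  S → negative
  Longitude: split at 3 digits → 179° and 43.096′; 179 + 43.096/60 = 179.718267
  hemisphere W, so the sign is −
Point 3:
  Lat: split at 2 digits → 38° and 6.6736′; 38 + 6.6736/60 = 38.111227
  S ⇒ negate
  λ: degrees = first 3 digits = 27, minutes = 46.0066; 27 + 46.0066/60 = 27.766777
  W ⇒ negate

1. -65.81936, -36.15335
2. -43.11858, -179.71827
3. -38.11123, -27.76678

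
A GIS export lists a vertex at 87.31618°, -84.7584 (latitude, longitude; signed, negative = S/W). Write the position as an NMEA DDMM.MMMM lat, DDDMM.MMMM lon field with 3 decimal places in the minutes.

8718.971,N / 08445.504,W

Lat: fractional part 0.316180 → 18.97080 minutes
Longitude is negative → W; |value| = 84.758400
Lon: 84° + 0.758400 × 60 = 84° 45.50400′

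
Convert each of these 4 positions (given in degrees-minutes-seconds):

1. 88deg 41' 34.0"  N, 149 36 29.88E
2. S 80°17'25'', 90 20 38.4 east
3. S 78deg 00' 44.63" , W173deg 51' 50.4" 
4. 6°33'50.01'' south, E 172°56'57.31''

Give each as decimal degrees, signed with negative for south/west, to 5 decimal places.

Point 1:
  Lat: 41′ + 34″ = 41.56667′; 88 + 41.56667/60 = 88.692778
  N ⇒ keep positive
  λ: 36′ + 29.88″ = 36.49800′; 149 + 36.49800/60 = 149.608300
  E ⇒ keep positive
Point 2:
  φ: 17′ + 25″ = 17.41667′; 80 + 17.41667/60 = 80.290278
  S ⇒ negate
  Longitude: 20′ + 38.4″ = 20.64000′; 90 + 20.64000/60 = 90.344000
  E ⇒ keep positive
Point 3:
  Latitude: 78° + 0/60 + 44.63/3600 = 78 + 0.000000 + 0.012397 = 78.012397
  S → negative
  Longitude: 51′ + 50.4″ = 51.84000′; 173 + 51.84000/60 = 173.864000
  hemisphere W, so the sign is −
Point 4:
  φ: 6 + 33/60 + 50.01/3600 = 6.563892
  S ⇒ negate
  Longitude: 172° + 56/60 + 57.31/3600 = 172 + 0.933333 + 0.015919 = 172.949253
  E ⇒ keep positive

1. 88.69278, 149.60830
2. -80.29028, 90.34400
3. -78.01240, -173.86400
4. -6.56389, 172.94925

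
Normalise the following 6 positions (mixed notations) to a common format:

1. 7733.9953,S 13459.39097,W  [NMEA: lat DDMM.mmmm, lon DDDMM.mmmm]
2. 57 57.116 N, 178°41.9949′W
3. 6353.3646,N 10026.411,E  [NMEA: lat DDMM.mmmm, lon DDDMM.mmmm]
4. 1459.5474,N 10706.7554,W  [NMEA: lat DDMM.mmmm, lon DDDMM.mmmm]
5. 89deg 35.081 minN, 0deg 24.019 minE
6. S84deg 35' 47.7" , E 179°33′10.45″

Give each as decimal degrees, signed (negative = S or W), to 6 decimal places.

1. -77.566588, -134.989850
2. 57.951933, -178.699915
3. 63.889410, 100.440183
4. 14.992457, -107.112590
5. 89.584683, 0.400317
6. -84.596583, 179.552903

Point 1:
  Latitude: degrees = first 2 digits = 77, minutes = 33.9953; 77 + 33.9953/60 = 77.5665883
  hemisphere S, so the sign is −
  Longitude: degrees = first 3 digits = 134, minutes = 59.39097; 134 + 59.39097/60 = 134.9898495
  hemisphere W, so the sign is −
Point 2:
  φ: 57.116′ = 0.951933°; total 57.9519333
  N ⇒ keep positive
  Longitude: 178 + 41.9949/60 = 178.6999150
  W ⇒ negate
Point 3:
  Lat: degrees = first 2 digits = 63, minutes = 53.3646; 63 + 53.3646/60 = 63.8894100
  N ⇒ keep positive
  λ: degrees = first 3 digits = 100, minutes = 26.411; 100 + 26.411/60 = 100.4401833
  E ⇒ keep positive
Point 4:
  Latitude: degrees = first 2 digits = 14, minutes = 59.5474; 14 + 59.5474/60 = 14.9924567
  N ⇒ keep positive
  Lon: split at 3 digits → 107° and 6.7554′; 107 + 6.7554/60 = 107.1125900
  W → negative
Point 5:
  Latitude: 35.081′ = 0.584683°; total 89.5846833
  N ⇒ keep positive
  λ: 0 + 24.019/60 = 0.4003167
  E → positive
Point 6:
  Lat: 84 + 35/60 + 47.7/3600 = 84.5965833
  hemisphere S, so the sign is −
  Longitude: 33′ + 10.45″ = 33.17417′; 179 + 33.17417/60 = 179.5529028
  E ⇒ keep positive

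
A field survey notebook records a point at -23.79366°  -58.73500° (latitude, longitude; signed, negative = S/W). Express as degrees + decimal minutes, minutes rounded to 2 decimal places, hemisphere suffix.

23° 47.62′ S, 58° 44.10′ W

Latitude is negative → S; |value| = 23.793660
φ: fractional part 0.793660 → 47.6196 minutes
Longitude is negative → W; |value| = 58.735000
λ: minutes = (58.735000 − 58) × 60 = 44.1000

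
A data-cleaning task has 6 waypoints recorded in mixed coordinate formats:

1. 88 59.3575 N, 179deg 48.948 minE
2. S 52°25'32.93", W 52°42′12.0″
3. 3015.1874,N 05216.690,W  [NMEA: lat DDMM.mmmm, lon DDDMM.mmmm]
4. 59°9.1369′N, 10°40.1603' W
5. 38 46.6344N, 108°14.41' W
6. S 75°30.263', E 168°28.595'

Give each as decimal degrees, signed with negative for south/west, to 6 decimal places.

Point 1:
  φ: 59.3575′ = 0.989292°; total 88.9892917
  N ⇒ keep positive
  λ: 179 + 48.948/60 = 179.8158000
  E ⇒ keep positive
Point 2:
  Lat: 25′ + 32.93″ = 25.54883′; 52 + 25.54883/60 = 52.4258139
  S ⇒ negate
  λ: 52 + 42/60 + 12/3600 = 52.7033333
  W ⇒ negate
Point 3:
  Latitude: degrees = first 2 digits = 30, minutes = 15.1874; 30 + 15.1874/60 = 30.2531233
  N ⇒ keep positive
  Longitude: split at 3 digits → 052° and 16.69′; 52 + 16.69/60 = 52.2781667
  W → negative
Point 4:
  Lat: 59 + 9.1369/60 = 59.1522817
  N ⇒ keep positive
  Lon: 10 + 40.1603/60 = 10.6693383
  hemisphere W, so the sign is −
Point 5:
  φ: 46.6344′ = 0.777240°; total 38.7772400
  N → positive
  Lon: 108 + 14.41/60 = 108.2401667
  hemisphere W, so the sign is −
Point 6:
  Latitude: 75 + 30.263/60 = 75.5043833
  hemisphere S, so the sign is −
  Lon: 168 + 28.595/60 = 168.4765833
  E → positive

1. 88.989292, 179.815800
2. -52.425814, -52.703333
3. 30.253123, -52.278167
4. 59.152282, -10.669338
5. 38.777240, -108.240167
6. -75.504383, 168.476583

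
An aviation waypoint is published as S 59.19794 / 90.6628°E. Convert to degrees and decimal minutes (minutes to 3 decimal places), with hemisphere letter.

59° 11.876′ S, 90° 39.768′ E

Lat: minutes = (59.197940 − 59) × 60 = 11.87640
λ: 90° + 0.662800 × 60 = 90° 39.76800′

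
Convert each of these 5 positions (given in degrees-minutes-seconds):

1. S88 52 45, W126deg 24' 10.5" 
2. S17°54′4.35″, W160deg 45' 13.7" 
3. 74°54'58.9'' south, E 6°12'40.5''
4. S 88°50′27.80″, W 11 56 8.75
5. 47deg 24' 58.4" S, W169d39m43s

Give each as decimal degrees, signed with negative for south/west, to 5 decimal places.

1. -88.87917, -126.40292
2. -17.90121, -160.75381
3. -74.91636, 6.21125
4. -88.84106, -11.93576
5. -47.41622, -169.66194

Point 1:
  Lat: 88 + 52/60 + 45/3600 = 88.879167
  S ⇒ negate
  Lon: 126 + 24/60 + 10.5/3600 = 126.402917
  W → negative
Point 2:
  φ: 17 + 54/60 + 4.35/3600 = 17.901208
  S → negative
  Longitude: 160° + 45/60 + 13.7/3600 = 160 + 0.750000 + 0.003806 = 160.753806
  W → negative
Point 3:
  φ: 74 + 54/60 + 58.9/3600 = 74.916361
  S → negative
  λ: 6° + 12/60 + 40.5/3600 = 6 + 0.200000 + 0.011250 = 6.211250
  E → positive
Point 4:
  Latitude: 50′ + 27.8″ = 50.46333′; 88 + 50.46333/60 = 88.841056
  S ⇒ negate
  Lon: 56′ + 8.75″ = 56.14583′; 11 + 56.14583/60 = 11.935764
  W ⇒ negate
Point 5:
  φ: 47° + 24/60 + 58.4/3600 = 47 + 0.400000 + 0.016222 = 47.416222
  hemisphere S, so the sign is −
  Longitude: 39′ + 43″ = 39.71667′; 169 + 39.71667/60 = 169.661944
  W → negative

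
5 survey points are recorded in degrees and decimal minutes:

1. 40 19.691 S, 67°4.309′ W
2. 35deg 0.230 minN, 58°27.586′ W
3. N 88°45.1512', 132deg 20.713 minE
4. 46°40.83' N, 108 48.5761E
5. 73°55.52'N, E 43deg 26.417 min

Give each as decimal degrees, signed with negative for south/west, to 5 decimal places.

Point 1:
  Latitude: 40 + 19.691/60 = 40.328183
  hemisphere S, so the sign is −
  Lon: 4.309′ = 0.071817°; total 67.071817
  W ⇒ negate
Point 2:
  φ: 0.23′ = 0.003833°; total 35.003833
  N → positive
  Lon: 58 + 27.586/60 = 58.459767
  hemisphere W, so the sign is −
Point 3:
  φ: 45.1512′ = 0.752520°; total 88.752520
  N → positive
  Lon: 20.713′ = 0.345217°; total 132.345217
  E ⇒ keep positive
Point 4:
  φ: 46 + 40.83/60 = 46.680500
  N ⇒ keep positive
  Lon: 108 + 48.5761/60 = 108.809602
  E ⇒ keep positive
Point 5:
  Lat: 73 + 55.52/60 = 73.925333
  N → positive
  Longitude: 43 + 26.417/60 = 43.440283
  E → positive

1. -40.32818, -67.07182
2. 35.00383, -58.45977
3. 88.75252, 132.34522
4. 46.68050, 108.80960
5. 73.92533, 43.44028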